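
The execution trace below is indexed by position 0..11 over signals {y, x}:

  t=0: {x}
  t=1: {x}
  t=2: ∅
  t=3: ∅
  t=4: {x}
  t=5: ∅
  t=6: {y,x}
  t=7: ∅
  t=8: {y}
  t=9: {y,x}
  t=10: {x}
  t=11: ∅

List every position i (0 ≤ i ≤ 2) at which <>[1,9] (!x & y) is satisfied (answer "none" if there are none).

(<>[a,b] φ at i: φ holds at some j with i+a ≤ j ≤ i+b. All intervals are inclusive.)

0, 1, 2

Evaluate at each i in [0,2]:
  i=0: ✓ (witness j=8)
  i=1: ✓ (witness j=8)
  i=2: ✓ (witness j=8)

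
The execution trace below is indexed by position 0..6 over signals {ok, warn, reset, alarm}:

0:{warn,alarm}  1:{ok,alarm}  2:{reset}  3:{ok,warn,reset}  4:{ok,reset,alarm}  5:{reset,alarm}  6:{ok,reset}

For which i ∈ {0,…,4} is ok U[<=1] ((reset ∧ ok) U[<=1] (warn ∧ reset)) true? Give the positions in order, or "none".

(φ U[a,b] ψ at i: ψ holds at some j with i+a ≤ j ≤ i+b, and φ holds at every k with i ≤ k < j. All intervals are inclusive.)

3

Evaluate at each i in [0,4]:
  i=0: ✗ (no rhs in [0,1])
  i=1: ✗ (no rhs in [1,2])
  i=2: ✗ (lhs fails at k=2 before rhs at j=3)
  i=3: ✓ (rhs at j=3)
  i=4: ✗ (no rhs in [4,5])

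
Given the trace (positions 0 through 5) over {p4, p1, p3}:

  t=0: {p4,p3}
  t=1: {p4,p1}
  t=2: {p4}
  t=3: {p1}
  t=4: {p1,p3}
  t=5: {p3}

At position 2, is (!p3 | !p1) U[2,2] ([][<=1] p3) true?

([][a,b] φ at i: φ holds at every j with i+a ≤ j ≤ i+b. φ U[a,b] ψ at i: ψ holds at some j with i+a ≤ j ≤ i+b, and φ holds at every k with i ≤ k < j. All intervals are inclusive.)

Need some j in [4,4] with [][<=1] p3, and (!p3 | !p1) at every k in [2,j-1].
  j=4: [][<=1] p3 holds; (!p3 | !p1) holds at every k in [2,3] → satisfied.

Yes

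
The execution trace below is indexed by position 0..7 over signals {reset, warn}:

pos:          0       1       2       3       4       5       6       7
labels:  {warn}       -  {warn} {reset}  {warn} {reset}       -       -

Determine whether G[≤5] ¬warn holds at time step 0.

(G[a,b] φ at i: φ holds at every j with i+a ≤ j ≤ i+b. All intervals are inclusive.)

Check ¬warn at every j in [0,5]:
  j=0: false
  j=1: true
  j=2: false
  j=3: true
  j=4: false
  j=5: true
Fails at j=0 → formula fails.

No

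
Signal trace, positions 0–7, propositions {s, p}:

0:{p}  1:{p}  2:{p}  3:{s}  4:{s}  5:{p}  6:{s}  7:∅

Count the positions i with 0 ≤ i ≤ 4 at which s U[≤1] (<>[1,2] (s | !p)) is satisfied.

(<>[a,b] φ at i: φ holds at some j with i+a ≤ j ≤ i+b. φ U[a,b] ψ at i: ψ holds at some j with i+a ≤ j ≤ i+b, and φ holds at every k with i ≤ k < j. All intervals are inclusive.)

4

Evaluate at each i in [0,4]:
  i=0: ✗ (lhs fails at k=0 before rhs at j=1)
  i=1: ✓ (rhs at j=1)
  i=2: ✓ (rhs at j=2)
  i=3: ✓ (rhs at j=3)
  i=4: ✓ (rhs at j=4)
Positions where it holds: {1, 2, 3, 4} → 4.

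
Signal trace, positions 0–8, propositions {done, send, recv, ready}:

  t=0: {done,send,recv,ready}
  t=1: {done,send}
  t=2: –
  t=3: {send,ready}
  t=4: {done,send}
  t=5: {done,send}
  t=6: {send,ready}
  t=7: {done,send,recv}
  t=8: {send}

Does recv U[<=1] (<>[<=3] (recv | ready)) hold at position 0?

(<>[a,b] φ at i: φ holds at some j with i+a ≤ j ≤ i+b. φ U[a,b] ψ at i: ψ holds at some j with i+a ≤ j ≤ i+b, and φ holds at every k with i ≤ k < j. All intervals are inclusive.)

Need some j in [0,1] with <>[<=3] (recv | ready), and recv at every k in [0,j-1].
  j=0: <>[<=3] (recv | ready) holds; no prefix to check → satisfied.

Yes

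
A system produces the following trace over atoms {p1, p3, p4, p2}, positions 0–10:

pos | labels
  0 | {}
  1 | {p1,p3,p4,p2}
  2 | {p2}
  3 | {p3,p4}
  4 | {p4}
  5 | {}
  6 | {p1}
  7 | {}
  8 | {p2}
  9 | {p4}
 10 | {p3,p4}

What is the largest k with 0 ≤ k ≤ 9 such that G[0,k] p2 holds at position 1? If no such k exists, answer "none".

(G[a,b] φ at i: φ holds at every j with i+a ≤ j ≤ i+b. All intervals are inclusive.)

p2 must hold from j=1 onward; find where it first fails.
  j=1: holds
  j=2: holds
  j=3: fails
Holds on [1,2], so largest k = 1.

1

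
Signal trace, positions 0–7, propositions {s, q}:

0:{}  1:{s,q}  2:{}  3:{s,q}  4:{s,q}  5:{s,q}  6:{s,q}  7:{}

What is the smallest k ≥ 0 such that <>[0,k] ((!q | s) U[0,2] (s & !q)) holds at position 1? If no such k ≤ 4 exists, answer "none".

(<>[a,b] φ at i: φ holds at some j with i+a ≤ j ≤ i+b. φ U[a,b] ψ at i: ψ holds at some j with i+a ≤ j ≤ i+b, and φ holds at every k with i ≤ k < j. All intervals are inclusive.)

none

Scan j = 1,2,… for ((!q | s) U[0,2] (s & !q)):
  j=1: fails
  j=2: fails
  j=3: fails
  j=4: fails
  j=5: fails
No j in [1,5] satisfies it → none.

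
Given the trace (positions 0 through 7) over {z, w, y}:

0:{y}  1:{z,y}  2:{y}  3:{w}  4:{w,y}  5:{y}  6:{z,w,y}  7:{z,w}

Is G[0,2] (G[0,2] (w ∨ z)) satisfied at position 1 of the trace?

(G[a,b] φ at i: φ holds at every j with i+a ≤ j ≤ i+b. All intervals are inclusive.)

Check G[0,2] (w ∨ z) at every j in [1,3]:
  j=1: fails at 2
  j=2: fails at 2
  j=3: fails at 5
Fails at j=1 → formula fails.

Does not hold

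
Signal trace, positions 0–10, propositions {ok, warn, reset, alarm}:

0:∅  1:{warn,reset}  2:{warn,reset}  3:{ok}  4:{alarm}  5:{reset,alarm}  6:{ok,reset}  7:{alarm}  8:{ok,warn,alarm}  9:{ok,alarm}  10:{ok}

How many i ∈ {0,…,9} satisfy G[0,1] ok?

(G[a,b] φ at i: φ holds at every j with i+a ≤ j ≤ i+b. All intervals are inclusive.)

Evaluate at each i in [0,9]:
  i=0: ✗ (fails at j=0)
  i=1: ✗ (fails at j=1)
  i=2: ✗ (fails at j=2)
  i=3: ✗ (fails at j=4)
  i=4: ✗ (fails at j=4)
  i=5: ✗ (fails at j=5)
  i=6: ✗ (fails at j=7)
  i=7: ✗ (fails at j=7)
  i=8: ✓ (all of [8,9])
  i=9: ✓ (all of [9,10])
Positions where it holds: {8, 9} → 2.

2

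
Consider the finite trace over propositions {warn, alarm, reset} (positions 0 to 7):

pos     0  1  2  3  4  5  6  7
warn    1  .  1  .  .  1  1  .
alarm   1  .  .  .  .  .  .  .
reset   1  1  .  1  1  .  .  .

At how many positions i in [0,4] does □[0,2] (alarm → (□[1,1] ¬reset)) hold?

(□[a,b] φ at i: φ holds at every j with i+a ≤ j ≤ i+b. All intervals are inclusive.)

Evaluate at each i in [0,4]:
  i=0: ✗ (fails at j=0)
  i=1: ✓ (all of [1,3])
  i=2: ✓ (all of [2,4])
  i=3: ✓ (all of [3,5])
  i=4: ✓ (all of [4,6])
Positions where it holds: {1, 2, 3, 4} → 4.

4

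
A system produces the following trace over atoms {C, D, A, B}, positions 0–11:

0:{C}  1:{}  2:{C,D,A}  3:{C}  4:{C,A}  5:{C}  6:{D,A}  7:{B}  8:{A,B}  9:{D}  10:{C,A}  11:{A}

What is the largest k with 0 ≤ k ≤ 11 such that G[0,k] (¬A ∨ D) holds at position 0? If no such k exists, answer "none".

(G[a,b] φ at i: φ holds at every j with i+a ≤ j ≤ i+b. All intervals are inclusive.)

(¬A ∨ D) must hold from j=0 onward; find where it first fails.
  j=0: holds
  j=1: holds
  j=2: holds
  j=3: holds
  j=4: fails
Holds on [0,3], so largest k = 3.

3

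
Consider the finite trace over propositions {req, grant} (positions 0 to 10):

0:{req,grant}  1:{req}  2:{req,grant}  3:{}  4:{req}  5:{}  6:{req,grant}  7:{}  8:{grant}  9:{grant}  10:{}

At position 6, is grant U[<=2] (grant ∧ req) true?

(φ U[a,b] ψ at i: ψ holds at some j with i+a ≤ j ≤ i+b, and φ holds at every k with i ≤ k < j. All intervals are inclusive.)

Need some j in [6,8] with (grant ∧ req), and grant at every k in [6,j-1].
  j=6: (grant ∧ req) holds; no prefix to check → satisfied.

Yes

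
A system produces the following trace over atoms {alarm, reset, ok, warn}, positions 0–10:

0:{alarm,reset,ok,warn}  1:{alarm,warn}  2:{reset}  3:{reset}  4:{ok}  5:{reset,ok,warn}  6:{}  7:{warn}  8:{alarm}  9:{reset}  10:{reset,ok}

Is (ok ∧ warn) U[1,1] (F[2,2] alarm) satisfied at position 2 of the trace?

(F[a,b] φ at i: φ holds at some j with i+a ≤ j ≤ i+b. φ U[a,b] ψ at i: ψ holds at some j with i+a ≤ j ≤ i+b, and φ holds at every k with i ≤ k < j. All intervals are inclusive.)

Need some j in [3,3] with F[2,2] alarm, and (ok ∧ warn) at every k in [2,j-1].
  j=3: F[2,2] alarm — fails (none in [5,5]).
No j in the window works → until fails.

Does not hold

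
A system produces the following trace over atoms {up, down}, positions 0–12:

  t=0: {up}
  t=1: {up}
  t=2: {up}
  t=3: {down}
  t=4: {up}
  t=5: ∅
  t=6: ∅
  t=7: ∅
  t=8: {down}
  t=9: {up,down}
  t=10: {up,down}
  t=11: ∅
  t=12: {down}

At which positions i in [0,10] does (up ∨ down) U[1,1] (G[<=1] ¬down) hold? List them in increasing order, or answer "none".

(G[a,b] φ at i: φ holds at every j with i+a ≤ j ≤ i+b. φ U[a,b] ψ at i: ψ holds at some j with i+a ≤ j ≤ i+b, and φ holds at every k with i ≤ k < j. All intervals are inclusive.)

0, 3, 4

Evaluate at each i in [0,10]:
  i=0: ✓ (rhs at j=1; lhs holds on [0,0])
  i=1: ✗ (no rhs in [2,2])
  i=2: ✗ (no rhs in [3,3])
  i=3: ✓ (rhs at j=4; lhs holds on [3,3])
  i=4: ✓ (rhs at j=5; lhs holds on [4,4])
  i=5: ✗ (lhs fails at k=5 before rhs at j=6)
  i=6: ✗ (no rhs in [7,7])
  i=7: ✗ (no rhs in [8,8])
  i=8: ✗ (no rhs in [9,9])
  i=9: ✗ (no rhs in [10,10])
  i=10: ✗ (no rhs in [11,11])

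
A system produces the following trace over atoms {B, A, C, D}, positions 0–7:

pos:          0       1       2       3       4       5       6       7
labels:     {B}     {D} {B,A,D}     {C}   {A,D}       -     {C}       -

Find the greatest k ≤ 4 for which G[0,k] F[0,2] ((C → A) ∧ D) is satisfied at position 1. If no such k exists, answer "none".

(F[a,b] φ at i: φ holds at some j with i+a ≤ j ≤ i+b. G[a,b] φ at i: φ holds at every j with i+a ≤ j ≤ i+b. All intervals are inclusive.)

3

F[0,2] ((C → A) ∧ D) must hold from j=1 onward; find where it first fails.
  j=1: holds
  j=2: holds
  j=3: holds
  j=4: holds
  j=5: fails
Holds on [1,4], so largest k = 3.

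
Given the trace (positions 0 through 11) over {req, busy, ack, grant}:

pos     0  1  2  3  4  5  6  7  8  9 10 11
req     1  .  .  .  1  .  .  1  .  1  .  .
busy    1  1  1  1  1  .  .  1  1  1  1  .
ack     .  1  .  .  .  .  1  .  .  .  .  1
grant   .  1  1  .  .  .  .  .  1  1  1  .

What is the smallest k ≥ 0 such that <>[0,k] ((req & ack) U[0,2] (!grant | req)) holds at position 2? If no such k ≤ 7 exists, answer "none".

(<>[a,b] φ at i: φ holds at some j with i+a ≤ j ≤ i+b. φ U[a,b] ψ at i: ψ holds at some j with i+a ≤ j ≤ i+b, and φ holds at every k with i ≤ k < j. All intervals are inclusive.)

Scan j = 2,3,… for ((req & ack) U[0,2] (!grant | req)):
  j=2: fails
  j=3: holds
First hit at j=3, so smallest k = 3-2 = 1.

1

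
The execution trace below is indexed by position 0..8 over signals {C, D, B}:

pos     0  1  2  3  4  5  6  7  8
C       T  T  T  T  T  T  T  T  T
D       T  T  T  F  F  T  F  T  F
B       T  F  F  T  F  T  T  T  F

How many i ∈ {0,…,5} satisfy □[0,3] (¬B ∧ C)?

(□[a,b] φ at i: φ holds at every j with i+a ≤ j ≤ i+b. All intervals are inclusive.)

0

Evaluate at each i in [0,5]:
  i=0: ✗ (fails at j=0)
  i=1: ✗ (fails at j=3)
  i=2: ✗ (fails at j=3)
  i=3: ✗ (fails at j=3)
  i=4: ✗ (fails at j=5)
  i=5: ✗ (fails at j=5)
Positions where it holds: {} → 0.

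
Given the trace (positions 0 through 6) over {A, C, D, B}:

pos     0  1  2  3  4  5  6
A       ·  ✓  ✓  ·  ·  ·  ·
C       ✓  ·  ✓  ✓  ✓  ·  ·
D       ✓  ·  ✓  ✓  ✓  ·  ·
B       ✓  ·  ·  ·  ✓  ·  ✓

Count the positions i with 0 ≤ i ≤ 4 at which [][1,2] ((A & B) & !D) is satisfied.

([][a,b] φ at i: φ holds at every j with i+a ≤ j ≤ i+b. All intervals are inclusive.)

0

Evaluate at each i in [0,4]:
  i=0: ✗ (fails at j=1)
  i=1: ✗ (fails at j=2)
  i=2: ✗ (fails at j=3)
  i=3: ✗ (fails at j=4)
  i=4: ✗ (fails at j=5)
Positions where it holds: {} → 0.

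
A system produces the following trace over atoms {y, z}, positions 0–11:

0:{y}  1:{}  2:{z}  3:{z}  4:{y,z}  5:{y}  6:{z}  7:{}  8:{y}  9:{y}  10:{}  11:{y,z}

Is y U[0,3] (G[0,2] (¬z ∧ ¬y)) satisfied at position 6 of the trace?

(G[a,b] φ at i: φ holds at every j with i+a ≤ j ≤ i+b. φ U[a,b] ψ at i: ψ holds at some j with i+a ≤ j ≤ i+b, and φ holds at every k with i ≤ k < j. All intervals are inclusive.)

No

Need some j in [6,9] with G[0,2] (¬z ∧ ¬y), and y at every k in [6,j-1].
  j=6: G[0,2] (¬z ∧ ¬y) — fails at 6.
  j=7: G[0,2] (¬z ∧ ¬y) — fails at 8.
  j=8: G[0,2] (¬z ∧ ¬y) — fails at 8.
  j=9: G[0,2] (¬z ∧ ¬y) — fails at 9.
No j in the window works → until fails.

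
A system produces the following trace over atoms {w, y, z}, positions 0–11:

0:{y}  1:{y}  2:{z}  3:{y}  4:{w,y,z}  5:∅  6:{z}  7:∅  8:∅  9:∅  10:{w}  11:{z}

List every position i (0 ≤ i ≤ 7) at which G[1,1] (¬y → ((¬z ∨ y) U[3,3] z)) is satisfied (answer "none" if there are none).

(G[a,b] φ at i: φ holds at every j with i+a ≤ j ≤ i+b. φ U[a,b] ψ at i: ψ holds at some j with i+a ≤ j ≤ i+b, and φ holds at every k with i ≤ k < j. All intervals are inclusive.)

0, 2, 3, 7

Evaluate at each i in [0,7]:
  i=0: ✓ (all of [1,1])
  i=1: ✗ (fails at j=2)
  i=2: ✓ (all of [3,3])
  i=3: ✓ (all of [4,4])
  i=4: ✗ (fails at j=5)
  i=5: ✗ (fails at j=6)
  i=6: ✗ (fails at j=7)
  i=7: ✓ (all of [8,8])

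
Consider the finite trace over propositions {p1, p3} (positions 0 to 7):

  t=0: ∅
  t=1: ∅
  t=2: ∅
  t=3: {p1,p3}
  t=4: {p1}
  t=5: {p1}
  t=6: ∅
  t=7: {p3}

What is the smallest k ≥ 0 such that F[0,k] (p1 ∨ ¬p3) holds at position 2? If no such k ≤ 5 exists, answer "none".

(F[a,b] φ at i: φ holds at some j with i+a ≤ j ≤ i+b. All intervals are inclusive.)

0

Scan j = 2,3,… for (p1 ∨ ¬p3):
  j=2: holds
First hit at j=2, so smallest k = 2-2 = 0.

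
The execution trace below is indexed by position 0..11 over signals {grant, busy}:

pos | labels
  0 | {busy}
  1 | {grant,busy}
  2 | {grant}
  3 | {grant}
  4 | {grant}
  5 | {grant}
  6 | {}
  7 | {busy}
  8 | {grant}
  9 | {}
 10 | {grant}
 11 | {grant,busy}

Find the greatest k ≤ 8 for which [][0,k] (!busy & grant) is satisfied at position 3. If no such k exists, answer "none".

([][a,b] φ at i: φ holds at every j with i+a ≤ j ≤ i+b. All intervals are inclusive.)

2

(!busy & grant) must hold from j=3 onward; find where it first fails.
  j=3: holds
  j=4: holds
  j=5: holds
  j=6: fails
Holds on [3,5], so largest k = 2.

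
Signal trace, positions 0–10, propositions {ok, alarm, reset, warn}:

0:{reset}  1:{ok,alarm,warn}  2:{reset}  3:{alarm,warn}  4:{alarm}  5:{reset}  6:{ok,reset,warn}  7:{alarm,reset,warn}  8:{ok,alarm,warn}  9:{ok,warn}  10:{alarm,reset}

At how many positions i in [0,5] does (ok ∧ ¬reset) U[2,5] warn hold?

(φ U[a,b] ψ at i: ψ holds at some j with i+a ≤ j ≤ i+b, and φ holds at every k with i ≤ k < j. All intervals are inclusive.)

Evaluate at each i in [0,5]:
  i=0: ✗ (lhs fails at k=0 before rhs at j=3)
  i=1: ✗ (lhs fails at k=2 before rhs at j=3)
  i=2: ✗ (lhs fails at k=2 before rhs at j=6)
  i=3: ✗ (lhs fails at k=3 before rhs at j=6)
  i=4: ✗ (lhs fails at k=4 before rhs at j=6)
  i=5: ✗ (lhs fails at k=5 before rhs at j=7)
Positions where it holds: {} → 0.

0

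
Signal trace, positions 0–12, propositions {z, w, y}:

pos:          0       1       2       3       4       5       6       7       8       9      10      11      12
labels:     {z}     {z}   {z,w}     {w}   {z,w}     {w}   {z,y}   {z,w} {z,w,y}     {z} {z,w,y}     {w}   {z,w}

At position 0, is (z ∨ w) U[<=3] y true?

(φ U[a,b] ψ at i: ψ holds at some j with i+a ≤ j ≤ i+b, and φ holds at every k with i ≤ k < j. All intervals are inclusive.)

False

Need some j in [0,3] with y, and (z ∨ w) at every k in [0,j-1].
  j=0: y false.
  j=1: y false.
  j=2: y false.
  j=3: y false.
No j in the window works → until fails.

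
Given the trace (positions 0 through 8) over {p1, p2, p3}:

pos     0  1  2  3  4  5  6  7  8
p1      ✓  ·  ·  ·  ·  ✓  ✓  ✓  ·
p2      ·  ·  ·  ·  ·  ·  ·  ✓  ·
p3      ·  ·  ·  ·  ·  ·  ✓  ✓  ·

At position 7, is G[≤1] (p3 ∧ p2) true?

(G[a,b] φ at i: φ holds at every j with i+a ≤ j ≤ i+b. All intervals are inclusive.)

Check (p3 ∧ p2) at every j in [7,8]:
  j=7: true
  j=8: false
Fails at j=8 → formula fails.

Does not hold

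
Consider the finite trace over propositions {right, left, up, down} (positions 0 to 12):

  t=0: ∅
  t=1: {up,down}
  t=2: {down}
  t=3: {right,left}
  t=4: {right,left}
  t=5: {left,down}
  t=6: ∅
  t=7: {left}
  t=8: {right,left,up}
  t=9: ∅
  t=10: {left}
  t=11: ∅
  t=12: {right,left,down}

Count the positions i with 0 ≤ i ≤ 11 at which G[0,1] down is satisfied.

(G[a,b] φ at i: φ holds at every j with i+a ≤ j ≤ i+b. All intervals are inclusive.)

Evaluate at each i in [0,11]:
  i=0: ✗ (fails at j=0)
  i=1: ✓ (all of [1,2])
  i=2: ✗ (fails at j=3)
  i=3: ✗ (fails at j=3)
  i=4: ✗ (fails at j=4)
  i=5: ✗ (fails at j=6)
  i=6: ✗ (fails at j=6)
  i=7: ✗ (fails at j=7)
  i=8: ✗ (fails at j=8)
  i=9: ✗ (fails at j=9)
  i=10: ✗ (fails at j=10)
  i=11: ✗ (fails at j=11)
Positions where it holds: {1} → 1.

1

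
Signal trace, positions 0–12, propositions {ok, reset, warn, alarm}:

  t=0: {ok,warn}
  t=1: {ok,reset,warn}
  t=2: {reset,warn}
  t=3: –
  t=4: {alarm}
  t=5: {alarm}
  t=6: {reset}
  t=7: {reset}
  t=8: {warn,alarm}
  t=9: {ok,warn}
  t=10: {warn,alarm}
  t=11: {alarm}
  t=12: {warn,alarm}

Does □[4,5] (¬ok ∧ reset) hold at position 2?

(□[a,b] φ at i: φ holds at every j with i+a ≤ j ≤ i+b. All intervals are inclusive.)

True

Check (¬ok ∧ reset) at every j in [6,7]:
  j=6: true
  j=7: true
All positions satisfy it → formula holds.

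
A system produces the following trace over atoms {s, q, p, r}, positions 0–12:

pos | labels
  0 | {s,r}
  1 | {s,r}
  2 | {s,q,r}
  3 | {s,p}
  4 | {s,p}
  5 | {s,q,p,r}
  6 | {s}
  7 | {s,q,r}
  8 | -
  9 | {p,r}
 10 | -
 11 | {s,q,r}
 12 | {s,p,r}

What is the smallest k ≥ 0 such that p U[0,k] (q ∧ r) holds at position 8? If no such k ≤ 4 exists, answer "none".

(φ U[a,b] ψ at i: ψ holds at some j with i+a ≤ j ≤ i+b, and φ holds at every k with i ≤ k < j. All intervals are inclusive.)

Need earliest j ≥ 8 with (q ∧ r), and p at every k in [8,j-1].
  j=8: rhs fails.
  j=9: rhs fails.
  j=10: rhs fails.
  j=11: rhs holds but lhs fails at k=8.
  j=12: rhs fails.
No witness within the range → none.

none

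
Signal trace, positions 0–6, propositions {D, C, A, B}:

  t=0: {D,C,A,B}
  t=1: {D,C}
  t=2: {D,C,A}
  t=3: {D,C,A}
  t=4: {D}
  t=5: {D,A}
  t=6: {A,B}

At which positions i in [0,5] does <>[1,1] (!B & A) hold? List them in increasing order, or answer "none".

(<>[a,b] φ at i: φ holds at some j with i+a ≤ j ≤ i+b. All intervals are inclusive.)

Evaluate at each i in [0,5]:
  i=0: ✗ (none in [1,1])
  i=1: ✓ (witness j=2)
  i=2: ✓ (witness j=3)
  i=3: ✗ (none in [4,4])
  i=4: ✓ (witness j=5)
  i=5: ✗ (none in [6,6])

1, 2, 4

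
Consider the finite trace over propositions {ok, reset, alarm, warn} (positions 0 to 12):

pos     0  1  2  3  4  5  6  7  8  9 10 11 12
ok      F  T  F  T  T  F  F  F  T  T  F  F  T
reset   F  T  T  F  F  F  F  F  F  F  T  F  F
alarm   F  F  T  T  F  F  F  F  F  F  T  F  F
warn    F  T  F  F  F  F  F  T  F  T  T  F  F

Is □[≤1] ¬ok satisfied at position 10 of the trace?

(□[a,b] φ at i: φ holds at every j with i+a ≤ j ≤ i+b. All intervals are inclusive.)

Check ¬ok at every j in [10,11]:
  j=10: true
  j=11: true
All positions satisfy it → formula holds.

True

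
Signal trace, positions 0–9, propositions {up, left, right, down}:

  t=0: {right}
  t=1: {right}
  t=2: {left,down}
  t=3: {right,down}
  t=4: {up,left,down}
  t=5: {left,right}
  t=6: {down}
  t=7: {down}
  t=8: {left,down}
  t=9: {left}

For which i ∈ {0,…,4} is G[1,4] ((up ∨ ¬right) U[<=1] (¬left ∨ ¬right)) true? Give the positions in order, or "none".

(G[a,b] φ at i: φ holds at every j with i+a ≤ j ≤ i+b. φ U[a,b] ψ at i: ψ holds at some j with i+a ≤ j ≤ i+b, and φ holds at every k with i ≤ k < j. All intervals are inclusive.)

0

Evaluate at each i in [0,4]:
  i=0: ✓ (all of [1,4])
  i=1: ✗ (fails at j=5)
  i=2: ✗ (fails at j=5)
  i=3: ✗ (fails at j=5)
  i=4: ✗ (fails at j=5)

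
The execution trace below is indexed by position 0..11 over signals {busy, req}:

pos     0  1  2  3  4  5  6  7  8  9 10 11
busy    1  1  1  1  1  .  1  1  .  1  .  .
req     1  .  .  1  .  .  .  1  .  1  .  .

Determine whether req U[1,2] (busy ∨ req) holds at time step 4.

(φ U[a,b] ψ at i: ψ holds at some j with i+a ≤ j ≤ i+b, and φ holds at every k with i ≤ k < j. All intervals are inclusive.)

False

Need some j in [5,6] with (busy ∨ req), and req at every k in [4,j-1].
  j=5: (busy ∨ req) false.
  j=6: (busy ∨ req) holds, but req fails at k=4 → not this j.
No j in the window works → until fails.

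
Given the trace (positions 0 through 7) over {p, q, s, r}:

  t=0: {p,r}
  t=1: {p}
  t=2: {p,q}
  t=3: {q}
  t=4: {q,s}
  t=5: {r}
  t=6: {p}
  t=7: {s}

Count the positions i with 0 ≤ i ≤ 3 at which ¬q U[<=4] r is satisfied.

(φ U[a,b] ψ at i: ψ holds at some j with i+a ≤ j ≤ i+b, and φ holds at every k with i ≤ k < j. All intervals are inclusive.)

Evaluate at each i in [0,3]:
  i=0: ✓ (rhs at j=0)
  i=1: ✗ (lhs fails at k=2 before rhs at j=5)
  i=2: ✗ (lhs fails at k=2 before rhs at j=5)
  i=3: ✗ (lhs fails at k=3 before rhs at j=5)
Positions where it holds: {0} → 1.

1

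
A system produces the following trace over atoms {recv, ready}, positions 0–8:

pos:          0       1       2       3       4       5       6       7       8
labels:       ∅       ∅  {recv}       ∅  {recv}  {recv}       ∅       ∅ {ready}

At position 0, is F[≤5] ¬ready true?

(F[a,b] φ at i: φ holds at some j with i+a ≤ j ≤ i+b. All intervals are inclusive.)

Check ¬ready at each j in [0,5]:
  j=0: true
  j=1: true
  j=2: true
  j=3: true
  j=4: true
  j=5: true
Found at j=0 → formula holds.

True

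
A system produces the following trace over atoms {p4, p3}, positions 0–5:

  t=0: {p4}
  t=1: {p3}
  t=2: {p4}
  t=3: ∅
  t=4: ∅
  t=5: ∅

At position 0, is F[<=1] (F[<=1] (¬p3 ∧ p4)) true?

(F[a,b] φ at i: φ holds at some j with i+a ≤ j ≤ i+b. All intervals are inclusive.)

Holds

Check F[<=1] (¬p3 ∧ p4) at each j in [0,1]:
  j=0: holds (witness at 0)
  j=1: holds (witness at 2)
Found at j=0 → formula holds.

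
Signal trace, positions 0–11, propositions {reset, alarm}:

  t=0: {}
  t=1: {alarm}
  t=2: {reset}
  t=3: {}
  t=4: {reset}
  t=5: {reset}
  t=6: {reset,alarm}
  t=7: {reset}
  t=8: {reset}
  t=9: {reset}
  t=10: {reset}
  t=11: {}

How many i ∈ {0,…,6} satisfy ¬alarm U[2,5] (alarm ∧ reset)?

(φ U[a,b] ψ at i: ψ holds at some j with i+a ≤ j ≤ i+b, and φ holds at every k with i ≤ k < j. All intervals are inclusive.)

Evaluate at each i in [0,6]:
  i=0: ✗ (no rhs in [2,5])
  i=1: ✗ (lhs fails at k=1 before rhs at j=6)
  i=2: ✓ (rhs at j=6; lhs holds on [2,5])
  i=3: ✓ (rhs at j=6; lhs holds on [3,5])
  i=4: ✓ (rhs at j=6; lhs holds on [4,5])
  i=5: ✗ (no rhs in [7,10])
  i=6: ✗ (no rhs in [8,11])
Positions where it holds: {2, 3, 4} → 3.

3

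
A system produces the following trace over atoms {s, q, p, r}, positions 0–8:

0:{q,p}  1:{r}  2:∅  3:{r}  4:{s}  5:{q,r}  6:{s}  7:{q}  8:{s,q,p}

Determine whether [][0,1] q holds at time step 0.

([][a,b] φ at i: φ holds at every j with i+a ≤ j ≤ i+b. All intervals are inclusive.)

Check q at every j in [0,1]:
  j=0: true
  j=1: false
Fails at j=1 → formula fails.

No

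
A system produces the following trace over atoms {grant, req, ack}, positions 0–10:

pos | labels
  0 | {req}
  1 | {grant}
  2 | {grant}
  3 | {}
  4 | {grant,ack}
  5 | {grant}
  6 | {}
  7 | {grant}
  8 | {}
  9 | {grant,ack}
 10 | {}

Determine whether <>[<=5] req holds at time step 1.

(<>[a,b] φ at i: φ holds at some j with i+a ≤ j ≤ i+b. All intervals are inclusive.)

Check req at each j in [1,6]:
  j=1: false
  j=2: false
  j=3: false
  j=4: false
  j=5: false
  j=6: false
No position in the window satisfies it → formula fails.

No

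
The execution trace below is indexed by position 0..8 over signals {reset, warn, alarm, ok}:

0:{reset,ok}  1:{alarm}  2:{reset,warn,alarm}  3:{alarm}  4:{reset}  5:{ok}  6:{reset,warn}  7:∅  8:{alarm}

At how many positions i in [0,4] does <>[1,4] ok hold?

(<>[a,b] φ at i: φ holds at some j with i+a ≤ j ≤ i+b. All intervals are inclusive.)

4

Evaluate at each i in [0,4]:
  i=0: ✗ (none in [1,4])
  i=1: ✓ (witness j=5)
  i=2: ✓ (witness j=5)
  i=3: ✓ (witness j=5)
  i=4: ✓ (witness j=5)
Positions where it holds: {1, 2, 3, 4} → 4.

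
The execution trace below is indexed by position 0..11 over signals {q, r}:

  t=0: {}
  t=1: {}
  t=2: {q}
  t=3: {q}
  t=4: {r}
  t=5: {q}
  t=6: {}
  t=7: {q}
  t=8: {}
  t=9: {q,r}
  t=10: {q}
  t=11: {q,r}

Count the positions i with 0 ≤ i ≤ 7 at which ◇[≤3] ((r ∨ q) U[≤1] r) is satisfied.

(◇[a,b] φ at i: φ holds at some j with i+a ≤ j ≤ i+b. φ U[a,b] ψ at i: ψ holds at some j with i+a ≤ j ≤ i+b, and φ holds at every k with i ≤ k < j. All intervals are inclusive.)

7

Evaluate at each i in [0,7]:
  i=0: ✓ (witness j=3)
  i=1: ✓ (witness j=3)
  i=2: ✓ (witness j=3)
  i=3: ✓ (witness j=3)
  i=4: ✓ (witness j=4)
  i=5: ✗ (none in [5,8])
  i=6: ✓ (witness j=9)
  i=7: ✓ (witness j=9)
Positions where it holds: {0, 1, 2, 3, 4, 6, 7} → 7.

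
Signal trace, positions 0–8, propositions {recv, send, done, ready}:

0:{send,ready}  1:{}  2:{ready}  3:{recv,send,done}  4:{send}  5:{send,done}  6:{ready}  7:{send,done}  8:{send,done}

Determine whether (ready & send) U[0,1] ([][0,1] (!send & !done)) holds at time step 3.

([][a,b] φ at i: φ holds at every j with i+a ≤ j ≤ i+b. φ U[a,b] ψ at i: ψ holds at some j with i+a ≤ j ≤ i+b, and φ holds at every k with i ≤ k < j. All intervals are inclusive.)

False

Need some j in [3,4] with [][0,1] (!send & !done), and (ready & send) at every k in [3,j-1].
  j=3: [][0,1] (!send & !done) — fails at 3.
  j=4: [][0,1] (!send & !done) — fails at 4.
No j in the window works → until fails.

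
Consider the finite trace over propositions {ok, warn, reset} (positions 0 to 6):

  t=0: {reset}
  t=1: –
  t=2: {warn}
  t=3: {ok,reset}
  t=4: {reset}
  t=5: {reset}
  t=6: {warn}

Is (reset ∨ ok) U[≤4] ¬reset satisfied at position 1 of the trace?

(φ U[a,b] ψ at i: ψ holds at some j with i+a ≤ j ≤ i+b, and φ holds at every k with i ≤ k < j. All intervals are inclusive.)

True

Need some j in [1,5] with ¬reset, and (reset ∨ ok) at every k in [1,j-1].
  j=1: ¬reset holds; no prefix to check → satisfied.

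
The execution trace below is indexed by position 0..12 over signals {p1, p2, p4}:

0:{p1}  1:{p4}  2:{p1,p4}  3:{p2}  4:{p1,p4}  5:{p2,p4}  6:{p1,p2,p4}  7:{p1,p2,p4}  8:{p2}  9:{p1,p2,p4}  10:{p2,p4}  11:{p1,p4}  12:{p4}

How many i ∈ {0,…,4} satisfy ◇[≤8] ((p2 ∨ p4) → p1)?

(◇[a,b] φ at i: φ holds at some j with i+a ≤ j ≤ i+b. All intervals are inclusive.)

Evaluate at each i in [0,4]:
  i=0: ✓ (witness j=0)
  i=1: ✓ (witness j=2)
  i=2: ✓ (witness j=2)
  i=3: ✓ (witness j=4)
  i=4: ✓ (witness j=4)
Positions where it holds: {0, 1, 2, 3, 4} → 5.

5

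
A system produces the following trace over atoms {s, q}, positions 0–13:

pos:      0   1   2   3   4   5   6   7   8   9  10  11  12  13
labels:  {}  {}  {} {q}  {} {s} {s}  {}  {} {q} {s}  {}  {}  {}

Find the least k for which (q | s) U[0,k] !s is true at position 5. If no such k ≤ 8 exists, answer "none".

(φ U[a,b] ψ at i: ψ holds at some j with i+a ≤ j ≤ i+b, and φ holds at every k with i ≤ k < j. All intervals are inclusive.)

Need earliest j ≥ 5 with !s, and (q | s) at every k in [5,j-1].
  j=5: rhs fails.
  j=6: rhs fails.
  j=7: rhs holds; lhs holds on [5,6]. k = 2.

2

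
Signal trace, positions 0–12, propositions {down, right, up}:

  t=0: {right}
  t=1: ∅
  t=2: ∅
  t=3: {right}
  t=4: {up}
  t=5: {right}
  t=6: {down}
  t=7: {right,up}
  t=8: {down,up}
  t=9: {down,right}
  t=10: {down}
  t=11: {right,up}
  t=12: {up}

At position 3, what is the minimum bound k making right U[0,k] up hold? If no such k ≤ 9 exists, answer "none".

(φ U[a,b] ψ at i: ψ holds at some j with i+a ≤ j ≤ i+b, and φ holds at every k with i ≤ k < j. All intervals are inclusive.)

Need earliest j ≥ 3 with up, and right at every k in [3,j-1].
  j=3: rhs fails.
  j=4: rhs holds; lhs holds on [3,3]. k = 1.

1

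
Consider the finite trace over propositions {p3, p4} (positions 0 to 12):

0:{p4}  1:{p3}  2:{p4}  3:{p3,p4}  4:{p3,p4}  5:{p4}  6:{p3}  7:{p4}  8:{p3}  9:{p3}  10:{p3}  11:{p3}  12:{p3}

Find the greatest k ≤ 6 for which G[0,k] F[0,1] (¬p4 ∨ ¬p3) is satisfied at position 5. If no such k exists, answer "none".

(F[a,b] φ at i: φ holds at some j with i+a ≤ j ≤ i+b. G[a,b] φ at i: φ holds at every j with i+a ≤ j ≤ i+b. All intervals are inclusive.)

6

F[0,1] (¬p4 ∨ ¬p3) must hold from j=5 onward; find where it first fails.
  j=5: holds
  j=6: holds
  j=7: holds
  j=8: holds
  j=9: holds
  j=10: holds
  j=11: holds
Holds through j=11; largest k = 6.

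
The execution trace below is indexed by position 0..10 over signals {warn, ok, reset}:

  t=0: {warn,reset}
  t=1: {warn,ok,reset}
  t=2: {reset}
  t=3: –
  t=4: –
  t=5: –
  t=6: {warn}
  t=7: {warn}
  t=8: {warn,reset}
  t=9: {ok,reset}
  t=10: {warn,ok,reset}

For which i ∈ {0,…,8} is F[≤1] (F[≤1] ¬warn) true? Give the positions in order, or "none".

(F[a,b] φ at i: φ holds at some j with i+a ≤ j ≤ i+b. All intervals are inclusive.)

Evaluate at each i in [0,8]:
  i=0: ✓ (witness j=1)
  i=1: ✓ (witness j=1)
  i=2: ✓ (witness j=2)
  i=3: ✓ (witness j=3)
  i=4: ✓ (witness j=4)
  i=5: ✓ (witness j=5)
  i=6: ✗ (none in [6,7])
  i=7: ✓ (witness j=8)
  i=8: ✓ (witness j=8)

0, 1, 2, 3, 4, 5, 7, 8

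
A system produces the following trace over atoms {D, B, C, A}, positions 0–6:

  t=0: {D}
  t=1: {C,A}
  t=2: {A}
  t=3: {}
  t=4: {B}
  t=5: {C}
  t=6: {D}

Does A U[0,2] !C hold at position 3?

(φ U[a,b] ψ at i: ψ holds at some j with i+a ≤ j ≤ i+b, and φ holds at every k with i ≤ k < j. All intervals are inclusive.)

Need some j in [3,5] with !C, and A at every k in [3,j-1].
  j=3: !C holds; no prefix to check → satisfied.

Holds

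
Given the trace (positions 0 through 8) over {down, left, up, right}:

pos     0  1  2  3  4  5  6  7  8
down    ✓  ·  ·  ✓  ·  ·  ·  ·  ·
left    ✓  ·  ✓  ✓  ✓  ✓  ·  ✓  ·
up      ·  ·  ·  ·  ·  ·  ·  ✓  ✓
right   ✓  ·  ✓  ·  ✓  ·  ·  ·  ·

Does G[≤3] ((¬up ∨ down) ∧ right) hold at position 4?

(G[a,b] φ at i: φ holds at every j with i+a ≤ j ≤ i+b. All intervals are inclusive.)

Does not hold

Check ((¬up ∨ down) ∧ right) at every j in [4,7]:
  j=4: true
  j=5: false
  j=6: false
  j=7: false
Fails at j=5 → formula fails.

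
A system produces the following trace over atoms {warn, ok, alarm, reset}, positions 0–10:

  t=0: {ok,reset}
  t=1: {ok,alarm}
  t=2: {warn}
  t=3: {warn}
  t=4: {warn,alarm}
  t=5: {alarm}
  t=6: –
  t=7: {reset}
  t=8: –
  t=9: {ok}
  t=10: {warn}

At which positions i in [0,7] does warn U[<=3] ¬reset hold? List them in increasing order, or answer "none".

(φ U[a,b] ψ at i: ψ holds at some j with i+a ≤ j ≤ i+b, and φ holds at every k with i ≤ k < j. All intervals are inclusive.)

1, 2, 3, 4, 5, 6

Evaluate at each i in [0,7]:
  i=0: ✗ (lhs fails at k=0 before rhs at j=1)
  i=1: ✓ (rhs at j=1)
  i=2: ✓ (rhs at j=2)
  i=3: ✓ (rhs at j=3)
  i=4: ✓ (rhs at j=4)
  i=5: ✓ (rhs at j=5)
  i=6: ✓ (rhs at j=6)
  i=7: ✗ (lhs fails at k=7 before rhs at j=8)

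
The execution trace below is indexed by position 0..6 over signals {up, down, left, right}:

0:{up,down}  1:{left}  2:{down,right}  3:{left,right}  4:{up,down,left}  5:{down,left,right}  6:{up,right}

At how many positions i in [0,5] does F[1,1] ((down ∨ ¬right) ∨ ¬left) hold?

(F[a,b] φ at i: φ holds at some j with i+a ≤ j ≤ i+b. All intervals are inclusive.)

Evaluate at each i in [0,5]:
  i=0: ✓ (witness j=1)
  i=1: ✓ (witness j=2)
  i=2: ✗ (none in [3,3])
  i=3: ✓ (witness j=4)
  i=4: ✓ (witness j=5)
  i=5: ✓ (witness j=6)
Positions where it holds: {0, 1, 3, 4, 5} → 5.

5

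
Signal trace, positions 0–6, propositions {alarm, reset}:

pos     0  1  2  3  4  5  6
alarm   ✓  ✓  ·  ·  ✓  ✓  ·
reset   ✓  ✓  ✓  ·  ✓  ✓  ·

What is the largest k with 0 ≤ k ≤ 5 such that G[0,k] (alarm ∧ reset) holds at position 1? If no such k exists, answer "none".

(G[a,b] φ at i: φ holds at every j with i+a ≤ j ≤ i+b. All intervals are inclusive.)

(alarm ∧ reset) must hold from j=1 onward; find where it first fails.
  j=1: holds
  j=2: fails
Holds on [1,1], so largest k = 0.

0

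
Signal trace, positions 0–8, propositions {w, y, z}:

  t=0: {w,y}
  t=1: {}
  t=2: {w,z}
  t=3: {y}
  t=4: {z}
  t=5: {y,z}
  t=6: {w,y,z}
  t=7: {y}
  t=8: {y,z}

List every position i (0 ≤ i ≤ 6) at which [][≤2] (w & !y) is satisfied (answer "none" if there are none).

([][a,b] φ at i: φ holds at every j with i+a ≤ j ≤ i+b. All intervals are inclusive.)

Evaluate at each i in [0,6]:
  i=0: ✗ (fails at j=0)
  i=1: ✗ (fails at j=1)
  i=2: ✗ (fails at j=3)
  i=3: ✗ (fails at j=3)
  i=4: ✗ (fails at j=4)
  i=5: ✗ (fails at j=5)
  i=6: ✗ (fails at j=6)

none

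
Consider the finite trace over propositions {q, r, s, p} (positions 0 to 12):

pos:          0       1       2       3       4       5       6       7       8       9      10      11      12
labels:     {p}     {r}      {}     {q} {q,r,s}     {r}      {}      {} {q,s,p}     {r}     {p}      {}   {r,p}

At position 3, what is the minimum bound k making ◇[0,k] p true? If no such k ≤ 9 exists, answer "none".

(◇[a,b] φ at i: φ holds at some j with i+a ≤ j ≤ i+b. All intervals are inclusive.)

Scan j = 3,4,… for p:
  j=3: fails
  j=4: fails
  j=5: fails
  j=6: fails
  j=7: fails
  j=8: holds
First hit at j=8, so smallest k = 8-3 = 5.

5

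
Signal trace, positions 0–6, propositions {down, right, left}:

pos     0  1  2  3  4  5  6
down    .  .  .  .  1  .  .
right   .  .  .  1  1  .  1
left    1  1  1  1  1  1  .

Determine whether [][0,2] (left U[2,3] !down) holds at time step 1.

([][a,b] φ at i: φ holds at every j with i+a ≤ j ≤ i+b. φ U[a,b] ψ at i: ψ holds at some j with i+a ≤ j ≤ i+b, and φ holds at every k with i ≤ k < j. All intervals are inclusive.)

Yes

Check (left U[2,3] !down) at every j in [1,3]:
  j=1: holds
  j=2: holds
  j=3: holds
All positions satisfy it → formula holds.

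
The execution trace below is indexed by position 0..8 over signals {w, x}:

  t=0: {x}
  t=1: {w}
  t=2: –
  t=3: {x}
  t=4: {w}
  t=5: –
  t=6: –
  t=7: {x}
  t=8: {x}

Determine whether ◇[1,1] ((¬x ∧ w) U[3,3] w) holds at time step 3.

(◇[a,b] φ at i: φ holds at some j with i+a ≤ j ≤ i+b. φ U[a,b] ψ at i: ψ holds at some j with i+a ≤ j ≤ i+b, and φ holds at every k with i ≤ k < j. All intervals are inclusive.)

Check ((¬x ∧ w) U[3,3] w) at each j in [4,4]:
  j=4: fails
No position in the window satisfies it → formula fails.

False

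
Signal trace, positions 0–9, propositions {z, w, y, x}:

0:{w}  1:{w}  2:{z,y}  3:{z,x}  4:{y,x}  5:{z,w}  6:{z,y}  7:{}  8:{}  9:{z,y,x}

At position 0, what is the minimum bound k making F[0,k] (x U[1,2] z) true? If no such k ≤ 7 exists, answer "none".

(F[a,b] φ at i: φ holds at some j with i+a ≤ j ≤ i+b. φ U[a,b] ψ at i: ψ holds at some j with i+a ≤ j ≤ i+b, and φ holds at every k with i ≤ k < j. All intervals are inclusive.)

Scan j = 0,1,… for (x U[1,2] z):
  j=0: fails
  j=1: fails
  j=2: fails
  j=3: holds
First hit at j=3, so smallest k = 3-0 = 3.

3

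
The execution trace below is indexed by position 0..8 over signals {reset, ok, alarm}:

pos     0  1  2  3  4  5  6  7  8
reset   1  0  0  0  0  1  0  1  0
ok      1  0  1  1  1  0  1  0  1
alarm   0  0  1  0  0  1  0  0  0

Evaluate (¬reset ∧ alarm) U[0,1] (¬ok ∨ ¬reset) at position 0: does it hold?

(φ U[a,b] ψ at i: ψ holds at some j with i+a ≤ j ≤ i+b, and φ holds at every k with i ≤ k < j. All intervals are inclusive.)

Need some j in [0,1] with (¬ok ∨ ¬reset), and (¬reset ∧ alarm) at every k in [0,j-1].
  j=0: (¬ok ∨ ¬reset) false.
  j=1: (¬ok ∨ ¬reset) holds, but (¬reset ∧ alarm) fails at k=0 → not this j.
No j in the window works → until fails.

No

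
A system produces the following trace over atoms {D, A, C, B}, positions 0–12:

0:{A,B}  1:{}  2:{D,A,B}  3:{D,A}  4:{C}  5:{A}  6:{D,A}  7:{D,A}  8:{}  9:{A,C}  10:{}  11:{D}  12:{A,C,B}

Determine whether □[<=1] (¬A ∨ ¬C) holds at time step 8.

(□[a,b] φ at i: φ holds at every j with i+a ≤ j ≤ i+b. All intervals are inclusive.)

Check (¬A ∨ ¬C) at every j in [8,9]:
  j=8: true
  j=9: false
Fails at j=9 → formula fails.

False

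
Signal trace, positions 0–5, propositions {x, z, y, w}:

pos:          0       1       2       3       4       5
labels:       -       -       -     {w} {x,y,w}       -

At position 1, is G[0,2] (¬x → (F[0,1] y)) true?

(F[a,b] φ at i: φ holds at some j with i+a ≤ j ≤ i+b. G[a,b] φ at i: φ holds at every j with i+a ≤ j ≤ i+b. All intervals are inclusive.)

Check (¬x → (F[0,1] y)) at every j in [1,3]:
  j=1: antecedent true; consequent fails (none in [1,2]) → ✗
  j=2: antecedent true; consequent fails (none in [2,3]) → ✗
  j=3: antecedent true; consequent holds (witness at 4) → ✓
Fails at j=1 → formula fails.

No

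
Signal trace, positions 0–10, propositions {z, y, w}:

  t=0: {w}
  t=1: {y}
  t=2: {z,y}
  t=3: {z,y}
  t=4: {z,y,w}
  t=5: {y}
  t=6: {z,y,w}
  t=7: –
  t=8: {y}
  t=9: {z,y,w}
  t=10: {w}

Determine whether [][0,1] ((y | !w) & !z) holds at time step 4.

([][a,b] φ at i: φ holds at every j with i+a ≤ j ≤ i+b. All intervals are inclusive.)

Does not hold

Check ((y | !w) & !z) at every j in [4,5]:
  j=4: false
  j=5: true
Fails at j=4 → formula fails.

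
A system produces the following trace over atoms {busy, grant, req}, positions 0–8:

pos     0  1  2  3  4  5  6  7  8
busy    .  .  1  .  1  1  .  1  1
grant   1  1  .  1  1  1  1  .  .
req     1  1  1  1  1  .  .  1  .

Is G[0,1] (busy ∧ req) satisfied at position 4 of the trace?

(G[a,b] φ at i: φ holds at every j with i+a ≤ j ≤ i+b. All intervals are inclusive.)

False

Check (busy ∧ req) at every j in [4,5]:
  j=4: true
  j=5: false
Fails at j=5 → formula fails.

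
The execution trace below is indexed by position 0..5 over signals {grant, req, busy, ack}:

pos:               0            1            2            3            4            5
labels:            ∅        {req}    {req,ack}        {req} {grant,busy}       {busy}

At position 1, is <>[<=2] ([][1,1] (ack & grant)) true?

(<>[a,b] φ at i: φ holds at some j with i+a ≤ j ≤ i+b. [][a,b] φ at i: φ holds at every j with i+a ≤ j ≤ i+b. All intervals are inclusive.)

Check [][1,1] (ack & grant) at each j in [1,3]:
  j=1: fails at 2
  j=2: fails at 3
  j=3: fails at 4
No position in the window satisfies it → formula fails.

False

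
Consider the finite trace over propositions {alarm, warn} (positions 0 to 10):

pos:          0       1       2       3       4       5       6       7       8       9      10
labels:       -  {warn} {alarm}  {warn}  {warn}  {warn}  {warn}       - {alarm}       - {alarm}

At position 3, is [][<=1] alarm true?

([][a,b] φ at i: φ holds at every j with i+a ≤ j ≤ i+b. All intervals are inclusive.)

False

Check alarm at every j in [3,4]:
  j=3: false
  j=4: false
Fails at j=3 → formula fails.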